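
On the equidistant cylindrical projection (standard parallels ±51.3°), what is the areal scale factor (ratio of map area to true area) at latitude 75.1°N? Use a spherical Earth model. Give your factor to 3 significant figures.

With standard parallel φ₀ = 51.3°, the equirectangular projection gives x = Rλ cos φ₀, y = Rφ, so h = 1 and k = cos 51.3° / cos φ.
Areal scale = h·k = 1 × cos φ₀ / cos φ; at 75.1°, h = 1.000, k = 2.432, so h·k = 2.432.

2.43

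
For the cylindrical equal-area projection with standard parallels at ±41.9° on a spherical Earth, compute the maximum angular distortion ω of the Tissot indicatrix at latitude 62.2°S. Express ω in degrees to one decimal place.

Cylindrical equal-area (φ₀ = 41.9°): h = cos φ / cos 41.9° along meridians, k = cos 41.9° / cos φ along parallels; h·k = 1.
At 62.2°: h = 0.6266, k = 1.596; principal scales a = 1.596, b = 0.6266.
sin(ω/2) = (a − b)/(a + b) = 0.9693/2.223 = 0.4361, so ω = 2 arcsin(0.4361) ≈ 51.7°.

51.7°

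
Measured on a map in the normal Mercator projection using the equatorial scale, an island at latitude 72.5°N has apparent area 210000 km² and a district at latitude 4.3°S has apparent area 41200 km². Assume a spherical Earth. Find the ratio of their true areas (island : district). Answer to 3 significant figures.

0.464

Mercator's areal exaggeration is sec²φ; hence true area = (apparent area) · cos²φ.
True area of island: 210000 × cos²(72.5°) = 210000 × 0.09042 = 18990 km².
True area of district: 41200 × cos²(4.3°) = 41200 × 0.9944 = 40970 km².
Ratio = 18990 / 40970 ≈ 0.464.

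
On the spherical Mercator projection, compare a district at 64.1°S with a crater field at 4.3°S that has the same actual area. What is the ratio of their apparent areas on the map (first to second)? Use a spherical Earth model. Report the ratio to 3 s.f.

Mercator areal scale is sec²φ.
At 64.1°: sec²(64.1°) = 1/0.4368² = 5.241.
At 4.3°: sec²(4.3°) = 1/0.9972² = 1.006.
Ratio = 5.241/1.006 = cos²(4.3°)/cos²(64.1°) ≈ 5.21.

5.21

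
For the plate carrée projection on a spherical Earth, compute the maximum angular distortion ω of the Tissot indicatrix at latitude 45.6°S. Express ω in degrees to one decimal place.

20.4°

In the plate carrée (x = Rλ, y = Rφ), meridians are true-scale (h = 1) and parallels are stretched by k = sec φ.
At 45.6°: h = 1.000, k = 1.429; principal scales a = 1.429, b = 1.000.
sin(ω/2) = (a − b)/(a + b) = 0.4293/2.429 = 0.1767, so ω = 2 arcsin(0.1767) ≈ 20.4°.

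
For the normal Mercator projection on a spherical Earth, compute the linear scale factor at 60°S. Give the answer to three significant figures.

2.00

For Mercator, h = k = sec φ (a conformal cylindrical projection has a single point scale, 1/cos φ).
k = 1/cos 60° = 1/0.5000 = 2.000.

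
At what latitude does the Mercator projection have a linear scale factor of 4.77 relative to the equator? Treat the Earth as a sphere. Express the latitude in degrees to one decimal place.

Mercator scale is k = sec φ = 1/cos φ.
1/cos φ = 4.77  ⇒  cos φ = 0.2096  ⇒  φ = arccos(0.2096) ≈ 77.9°.

77.9°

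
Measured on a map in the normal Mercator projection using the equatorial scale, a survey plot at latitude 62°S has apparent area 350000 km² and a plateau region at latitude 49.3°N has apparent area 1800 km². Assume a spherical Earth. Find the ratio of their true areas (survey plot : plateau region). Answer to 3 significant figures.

On Mercator the areal scale is sec²φ, so true area = apparent × cos²φ.
True area of survey plot: 350000 × cos²(62°) = 350000 × 0.2204 = 77140 km².
True area of plateau region: 1800 × cos²(49.3°) = 1800 × 0.4252 = 765.4 km².
Ratio = 77140 / 765.4 ≈ 101.

101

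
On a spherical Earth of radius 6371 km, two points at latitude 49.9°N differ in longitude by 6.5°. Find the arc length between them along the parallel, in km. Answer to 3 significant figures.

466 km

Arc length along a parallel = R cos φ · Δλ (with Δλ in radians).
= 6371 × cos 49.9° × (6.5° × π/180) = 6371 × 0.6441 × 0.1134 ≈ 466 km.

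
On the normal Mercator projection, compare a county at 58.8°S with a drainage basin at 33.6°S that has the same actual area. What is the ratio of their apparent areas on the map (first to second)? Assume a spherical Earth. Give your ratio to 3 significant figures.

Mercator is conformal with k = sec φ, so areal scale = k² = sec²φ.
At 58.8°: sec²(58.8°) = 1/0.5180² = 3.726.
At 33.6°: sec²(33.6°) = 1/0.8329² = 1.441.
Ratio = 3.726/1.441 = cos²(33.6°)/cos²(58.8°) ≈ 2.59.

2.59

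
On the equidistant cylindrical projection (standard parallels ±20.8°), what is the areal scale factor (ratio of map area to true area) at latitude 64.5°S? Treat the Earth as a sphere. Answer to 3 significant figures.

In the equirectangular projection with standard parallel φ₀ = 20.8° (x = Rλ cos φ₀, y = Rφ), meridians are true-scale (h = 1) and the parallel scale is k = cos φ₀ / cos φ.
Areal scale = h·k = 1 × cos φ₀ / cos φ; at 64.5°, h = 1.000, k = 2.171, so h·k = 2.171.

2.17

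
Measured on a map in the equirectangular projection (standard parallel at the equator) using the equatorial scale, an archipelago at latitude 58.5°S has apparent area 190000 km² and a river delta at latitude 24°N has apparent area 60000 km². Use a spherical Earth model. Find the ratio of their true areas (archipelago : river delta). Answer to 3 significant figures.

1.81

Plate carrée has h = 1 and k = sec φ, giving areal scale sec φ; true area = (apparent area) · cos φ.
True area of archipelago: 190000 × cos(58.5°) = 190000 × 0.5225 = 99270 km².
True area of river delta: 60000 × cos(24°) = 60000 × 0.9135 = 54810 km².
Ratio = 99270 / 54810 ≈ 1.81.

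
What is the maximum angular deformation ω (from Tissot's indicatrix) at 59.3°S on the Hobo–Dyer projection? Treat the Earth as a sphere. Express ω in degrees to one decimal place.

Hobo–Dyer is a cylindrical equal-area projection with standard parallels at ±37.5°. For cylindrical equal-area with standard parallel φ₀, h = cos φ / cos φ₀ and k = cos φ₀ / cos φ, so h·k = 1.
At 59.3°: h = 0.6435, k = 1.554; principal scales a = 1.554, b = 0.6435.
sin(ω/2) = (a − b)/(a + b) = 0.9104/2.197 = 0.4143, so ω = 2 arcsin(0.4143) ≈ 49.0°.

49.0°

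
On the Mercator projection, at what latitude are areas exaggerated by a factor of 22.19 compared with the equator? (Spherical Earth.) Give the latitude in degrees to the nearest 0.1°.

77.7°

Mercator areal scale is sec²φ.
sec²φ = 22.19  ⇒  cos²φ = 0.04507  ⇒  cos φ = 0.2123.
φ = arccos(0.2123) ≈ 77.7°.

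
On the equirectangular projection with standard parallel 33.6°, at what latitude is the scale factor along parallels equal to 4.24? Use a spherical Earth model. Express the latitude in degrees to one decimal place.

78.7°

In the equirectangular projection with standard parallel φ₀ = 33.6° (x = Rλ cos φ₀, y = Rφ), meridians are true-scale (h = 1) and the parallel scale is k = cos φ₀ / cos φ.
k = cos φ₀ / cos φ = 4.24  ⇒  cos φ = cos 33.6° / 4.24 = 0.1964.
φ = arccos(0.1964) ≈ 78.7°.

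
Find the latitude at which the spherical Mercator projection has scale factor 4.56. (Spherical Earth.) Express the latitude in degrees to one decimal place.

77.3°

Mercator scale is k = sec φ = 1/cos φ.
1/cos φ = 4.56  ⇒  cos φ = 0.2193  ⇒  φ = arccos(0.2193) ≈ 77.3°.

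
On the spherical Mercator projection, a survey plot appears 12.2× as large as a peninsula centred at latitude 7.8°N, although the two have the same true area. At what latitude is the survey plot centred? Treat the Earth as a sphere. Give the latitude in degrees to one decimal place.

73.5°

For equal true areas on Mercator, apparent areas scale as sec²φ, so the ratio is cos²φ₂ / cos²φ₁.
cos²φ₂ / cos²φ₁ = 12.2  ⇒  cos φ₁ = cos 7.8° / √12.2 = 0.9907/3.493 = 0.2837.
φ₁ = arccos(0.2837) ≈ 73.5°.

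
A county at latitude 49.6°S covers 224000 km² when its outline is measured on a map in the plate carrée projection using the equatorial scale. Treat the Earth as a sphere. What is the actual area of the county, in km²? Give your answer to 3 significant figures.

145000 km²

For the equirectangular projection with φ₀ = 0 (plate carrée), h = 1 along meridians and k = sec φ along parallels.
Areal scale = h·k = 1 × sec φ; at 49.6°, h = 1.000, k = 1.543, so h·k = 1.543.
True area = apparent / (areal scale) = 224000 / 1.543 ≈ 145000 km².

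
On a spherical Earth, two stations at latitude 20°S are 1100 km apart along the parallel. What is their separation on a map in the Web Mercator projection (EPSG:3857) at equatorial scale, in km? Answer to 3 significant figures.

1170 km

For Mercator, h = k = sec φ (a conformal cylindrical projection has a single point scale, 1/cos φ).
Along the parallel, k = sec 20° = 1/0.9397 = 1.064.
Map distance = 1100 × 1.064 ≈ 1170 km.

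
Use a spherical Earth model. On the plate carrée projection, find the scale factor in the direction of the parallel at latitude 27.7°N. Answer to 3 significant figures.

1.13

Plate carrée maps x = Rλ, y = Rφ. The meridian scale is h = 1 and the parallel scale is k = 1/cos φ = sec φ.
k = 1/cos 27.7° = 1/0.8854 = 1.129.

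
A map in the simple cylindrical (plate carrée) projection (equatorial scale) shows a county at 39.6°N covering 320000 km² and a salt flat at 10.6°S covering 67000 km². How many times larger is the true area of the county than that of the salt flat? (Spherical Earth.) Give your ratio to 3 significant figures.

On the plate carrée, areal scale = h·k = 1 × sec φ, so true area = apparent × cos φ.
True area of county: 320000 × cos(39.6°) = 320000 × 0.7705 = 246600 km².
True area of salt flat: 67000 × cos(10.6°) = 67000 × 0.9829 = 65860 km².
Ratio = 246600 / 65860 ≈ 3.74.

3.74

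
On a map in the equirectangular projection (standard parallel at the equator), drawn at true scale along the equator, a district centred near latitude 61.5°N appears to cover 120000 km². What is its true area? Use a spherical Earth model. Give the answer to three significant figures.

Plate carrée maps x = Rλ, y = Rφ. The meridian scale is h = 1 and the parallel scale is k = 1/cos φ = sec φ.
Areal scale = h·k = 1 × sec φ; at 61.5°, h = 1.000, k = 2.096, so h·k = 2.096.
True area = apparent / (areal scale) = 120000 / 2.096 ≈ 57300 km².

57300 km²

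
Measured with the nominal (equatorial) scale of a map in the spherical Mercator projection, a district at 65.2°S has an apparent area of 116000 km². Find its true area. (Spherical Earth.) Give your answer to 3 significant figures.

20400 km²

Mercator is conformal, so the point scale is isotropic: h = k = sec φ = 1/cos φ.
Areal scale = k² = sec²φ = 1/cos²(65.2°) = 1/0.4195² = 5.684.
True area = apparent / (areal scale) = 116000 / 5.684 ≈ 20400 km².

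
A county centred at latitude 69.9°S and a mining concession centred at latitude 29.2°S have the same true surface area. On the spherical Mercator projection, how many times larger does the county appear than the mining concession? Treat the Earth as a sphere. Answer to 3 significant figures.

6.45

Mercator is conformal with k = sec φ, so areal scale = k² = sec²φ.
At 69.9°: sec²(69.9°) = 1/0.3437² = 8.467.
At 29.2°: sec²(29.2°) = 1/0.8729² = 1.312.
Ratio = 8.467/1.312 = cos²(29.2°)/cos²(69.9°) ≈ 6.45.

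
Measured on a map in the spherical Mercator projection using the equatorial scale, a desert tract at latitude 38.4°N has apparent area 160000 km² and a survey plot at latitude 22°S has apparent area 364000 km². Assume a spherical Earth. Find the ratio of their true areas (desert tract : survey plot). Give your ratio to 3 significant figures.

0.314

On Mercator the areal scale is sec²φ, so true area = apparent × cos²φ.
True area of desert tract: 160000 × cos²(38.4°) = 160000 × 0.6142 = 98270 km².
True area of survey plot: 364000 × cos²(22°) = 364000 × 0.8597 = 312900 km².
Ratio = 98270 / 312900 ≈ 0.314.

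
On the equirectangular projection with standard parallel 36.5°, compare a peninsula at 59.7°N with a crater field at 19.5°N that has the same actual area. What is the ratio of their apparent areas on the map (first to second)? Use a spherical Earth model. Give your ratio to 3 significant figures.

The equidistant cylindrical projection with φ₀ = 36.5° has h = 1 (meridians true) and k = cos φ₀ / cos φ along parallels.
Areal scale at 59.7°: h·k = 1.000 × 1.593 = 1.593.
Areal scale at 19.5°: h·k = 1.000 × 0.8528 = 0.8528.
Ratio = 1.593/0.8528 ≈ 1.87.

1.87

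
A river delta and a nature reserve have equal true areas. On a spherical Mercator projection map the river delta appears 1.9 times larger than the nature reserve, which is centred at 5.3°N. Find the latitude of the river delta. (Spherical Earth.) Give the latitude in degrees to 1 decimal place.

43.7°

On Mercator, (apparent₁)/(apparent₂) = sec²φ₁ / sec²φ₂ when true areas are equal.
cos²φ₂ / cos²φ₁ = 1.9  ⇒  cos φ₁ = cos 5.3° / √1.9 = 0.9957/1.378 = 0.7224.
φ₁ = arccos(0.7224) ≈ 43.7°.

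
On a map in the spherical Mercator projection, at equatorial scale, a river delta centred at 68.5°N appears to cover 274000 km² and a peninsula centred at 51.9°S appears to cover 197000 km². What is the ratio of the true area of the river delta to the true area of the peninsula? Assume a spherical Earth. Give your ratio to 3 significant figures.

Since Mercator area scale is 1/cos²φ, the true area equals the apparent area multiplied by cos²φ.
True area of river delta: 274000 × cos²(68.5°) = 274000 × 0.1343 = 36800 km².
True area of peninsula: 197000 × cos²(51.9°) = 197000 × 0.3807 = 75000 km².
Ratio = 36800 / 75000 ≈ 0.491.

0.491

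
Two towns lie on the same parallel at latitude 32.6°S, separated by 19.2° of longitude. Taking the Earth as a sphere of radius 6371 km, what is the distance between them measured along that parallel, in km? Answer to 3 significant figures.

1800 km

Arc length along a parallel = R cos φ · Δλ (with Δλ in radians).
= 6371 × cos 32.6° × (19.2° × π/180) = 6371 × 0.8425 × 0.3351 ≈ 1800 km.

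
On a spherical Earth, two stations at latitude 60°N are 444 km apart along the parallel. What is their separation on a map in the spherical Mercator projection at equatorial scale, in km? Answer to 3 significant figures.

888 km

For Mercator, h = k = sec φ (a conformal cylindrical projection has a single point scale, 1/cos φ).
Along the parallel, k = sec 60° = 1/0.5000 = 2.000.
Map distance = 444 × 2.000 ≈ 888 km.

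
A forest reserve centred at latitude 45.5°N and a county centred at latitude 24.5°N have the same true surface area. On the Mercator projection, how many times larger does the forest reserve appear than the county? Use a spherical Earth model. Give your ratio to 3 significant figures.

1.69

On Mercator, area is exaggerated by sec²φ = 1/cos²φ.
At 45.5°: sec²(45.5°) = 1/0.7009² = 2.036.
At 24.5°: sec²(24.5°) = 1/0.9100² = 1.208.
Ratio = 2.036/1.208 = cos²(24.5°)/cos²(45.5°) ≈ 1.69.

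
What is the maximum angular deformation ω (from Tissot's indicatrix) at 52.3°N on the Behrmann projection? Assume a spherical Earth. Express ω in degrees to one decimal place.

Behrmann is a cylindrical equal-area projection with standard parallels at ±30°. Cylindrical equal-area (φ₀ = 30°): h = cos φ / cos 30° along meridians, k = cos 30° / cos φ along parallels; h·k = 1.
At 52.3°: h = 0.7061, k = 1.416; principal scales a = 1.416, b = 0.7061.
sin(ω/2) = (a − b)/(a + b) = 0.7100/2.122 = 0.3346, so ω = 2 arcsin(0.3346) ≈ 39.1°.

39.1°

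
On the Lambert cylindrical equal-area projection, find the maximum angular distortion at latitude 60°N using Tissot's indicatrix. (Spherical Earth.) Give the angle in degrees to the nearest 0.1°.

The Lambert cylindrical equal-area projection is the cylindrical equal-area projection with its standard parallel at the equator (φ₀ = 0). A cylindrical equal-area projection with standard parallel φ₀ has meridian scale h = cos φ / cos φ₀ and parallel scale k = cos φ₀ / cos φ (so areas are preserved, h·k = 1).
At 60°: h = 0.5000, k = 2.000; principal scales a = 2.000, b = 0.5000.
sin(ω/2) = (a − b)/(a + b) = 1.500/2.500 = 0.6000, so ω = 2 arcsin(0.6000) ≈ 73.7°.

73.7°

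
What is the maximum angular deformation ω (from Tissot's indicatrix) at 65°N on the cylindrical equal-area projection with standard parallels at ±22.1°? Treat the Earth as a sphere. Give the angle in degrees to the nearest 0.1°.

81.9°

A cylindrical equal-area projection with standard parallel φ₀ has meridian scale h = cos φ / cos φ₀ and parallel scale k = cos φ₀ / cos φ (so areas are preserved, h·k = 1).
At 65°: h = 0.4561, k = 2.192; principal scales a = 2.192, b = 0.4561.
sin(ω/2) = (a − b)/(a + b) = 1.736/2.648 = 0.6556, so ω = 2 arcsin(0.6556) ≈ 81.9°.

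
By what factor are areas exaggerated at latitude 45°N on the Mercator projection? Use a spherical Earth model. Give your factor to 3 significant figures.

For Mercator, h = k = sec φ (a conformal cylindrical projection has a single point scale, 1/cos φ).
Areal scale = k² = sec²φ = 1/cos²(45°) = 1/0.7071² = 2.000.

2.00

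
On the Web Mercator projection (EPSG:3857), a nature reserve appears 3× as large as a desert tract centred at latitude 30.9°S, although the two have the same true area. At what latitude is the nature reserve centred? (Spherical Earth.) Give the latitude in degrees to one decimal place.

For equal true areas on Mercator, apparent areas scale as sec²φ, so the ratio is cos²φ₂ / cos²φ₁.
cos²φ₂ / cos²φ₁ = 3  ⇒  cos φ₁ = cos 30.9° / √3 = 0.8581/1.732 = 0.4954.
φ₁ = arccos(0.4954) ≈ 60.3°.

60.3°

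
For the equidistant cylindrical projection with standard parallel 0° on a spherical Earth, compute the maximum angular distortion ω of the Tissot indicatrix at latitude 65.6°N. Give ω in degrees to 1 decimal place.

49.1°

Plate carrée maps x = Rλ, y = Rφ. The meridian scale is h = 1 and the parallel scale is k = 1/cos φ = sec φ.
At 65.6°: h = 1.000, k = 2.421; principal scales a = 2.421, b = 1.000.
sin(ω/2) = (a − b)/(a + b) = 1.421/3.421 = 0.4153, so ω = 2 arcsin(0.4153) ≈ 49.1°.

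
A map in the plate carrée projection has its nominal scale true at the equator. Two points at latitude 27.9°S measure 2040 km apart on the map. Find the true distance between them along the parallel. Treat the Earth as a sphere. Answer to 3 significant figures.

In the plate carrée (x = Rλ, y = Rφ), meridians are true-scale (h = 1) and parallels are stretched by k = sec φ.
Along the parallel at 27.9°, map distances are exaggerated by k = sec 27.9° = 1.132.
True distance = 2040 / 1.132 = 2040 × cos 27.9° ≈ 1800 km.

1800 km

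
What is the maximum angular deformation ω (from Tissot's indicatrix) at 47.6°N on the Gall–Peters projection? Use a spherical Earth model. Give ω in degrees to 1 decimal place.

5.4°

The Gall–Peters projection is cylindrical equal-area with φ₀ = 45°. For cylindrical equal-area with standard parallel φ₀, h = cos φ / cos φ₀ and k = cos φ₀ / cos φ, so h·k = 1.
At 47.6°: h = 0.9536, k = 1.049; principal scales a = 1.049, b = 0.9536.
sin(ω/2) = (a − b)/(a + b) = 0.09504/2.002 = 0.04747, so ω = 2 arcsin(0.04747) ≈ 5.4°.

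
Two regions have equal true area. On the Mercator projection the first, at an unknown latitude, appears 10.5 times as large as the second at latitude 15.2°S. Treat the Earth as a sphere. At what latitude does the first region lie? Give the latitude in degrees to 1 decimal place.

72.7°

Mercator areal scale is sec²φ, so apparent-area ratio = sec²φ₁ / sec²φ₂ = cos²φ₂ / cos²φ₁.
cos²φ₂ / cos²φ₁ = 10.5  ⇒  cos φ₁ = cos 15.2° / √10.5 = 0.9650/3.240 = 0.2978.
φ₁ = arccos(0.2978) ≈ 72.7°.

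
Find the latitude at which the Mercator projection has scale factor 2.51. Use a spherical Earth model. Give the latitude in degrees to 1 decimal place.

Mercator scale is k = sec φ = 1/cos φ.
1/cos φ = 2.51  ⇒  cos φ = 0.3984  ⇒  φ = arccos(0.3984) ≈ 66.5°.

66.5°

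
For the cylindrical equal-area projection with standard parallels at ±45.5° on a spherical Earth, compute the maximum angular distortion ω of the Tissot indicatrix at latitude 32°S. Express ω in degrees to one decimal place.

A cylindrical equal-area projection with standard parallel φ₀ has meridian scale h = cos φ / cos φ₀ and parallel scale k = cos φ₀ / cos φ (so areas are preserved, h·k = 1).
At 32°: h = 1.210, k = 0.8265; principal scales a = 1.210, b = 0.8265.
sin(ω/2) = (a − b)/(a + b) = 0.3834/2.036 = 0.1883, so ω = 2 arcsin(0.1883) ≈ 21.7°.

21.7°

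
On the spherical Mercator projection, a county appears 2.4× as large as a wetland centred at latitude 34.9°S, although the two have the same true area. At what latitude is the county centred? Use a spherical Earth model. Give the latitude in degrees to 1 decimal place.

58.0°

Mercator areal scale is sec²φ, so apparent-area ratio = sec²φ₁ / sec²φ₂ = cos²φ₂ / cos²φ₁.
cos²φ₂ / cos²φ₁ = 2.4  ⇒  cos φ₁ = cos 34.9° / √2.4 = 0.8202/1.549 = 0.5294.
φ₁ = arccos(0.5294) ≈ 58.0°.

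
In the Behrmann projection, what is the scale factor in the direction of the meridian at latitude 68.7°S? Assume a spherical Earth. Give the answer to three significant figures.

0.419

The Behrmann projection is cylindrical equal-area with φ₀ = 30°. A cylindrical equal-area projection with standard parallel φ₀ has meridian scale h = cos φ / cos φ₀ and parallel scale k = cos φ₀ / cos φ (so areas are preserved, h·k = 1).
h = cos 68.7° / cos 30° = 0.3633/0.8660 = 0.4194.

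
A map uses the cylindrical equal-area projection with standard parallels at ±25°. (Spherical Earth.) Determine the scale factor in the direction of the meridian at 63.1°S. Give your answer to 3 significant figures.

0.499

A cylindrical equal-area projection with standard parallel φ₀ has meridian scale h = cos φ / cos φ₀ and parallel scale k = cos φ₀ / cos φ (so areas are preserved, h·k = 1).
h = cos 63.1° / cos 25° = 0.4524/0.9063 = 0.4992.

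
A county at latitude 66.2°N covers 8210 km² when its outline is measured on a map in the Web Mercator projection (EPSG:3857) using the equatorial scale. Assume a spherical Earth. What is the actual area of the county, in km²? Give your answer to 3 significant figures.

Mercator is conformal, so the point scale is isotropic: h = k = sec φ = 1/cos φ.
Areal scale = k² = sec²φ = 1/cos²(66.2°) = 1/0.4035² = 6.141.
True area = apparent / (areal scale) = 8210 / 6.141 ≈ 1340 km².

1340 km²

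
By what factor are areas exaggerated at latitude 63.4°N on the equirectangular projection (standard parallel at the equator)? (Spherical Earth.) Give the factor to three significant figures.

2.23

In the plate carrée (x = Rλ, y = Rφ), meridians are true-scale (h = 1) and parallels are stretched by k = sec φ.
Areal scale = h·k = 1 × sec φ; at 63.4°, h = 1.000, k = 2.233, so h·k = 2.233.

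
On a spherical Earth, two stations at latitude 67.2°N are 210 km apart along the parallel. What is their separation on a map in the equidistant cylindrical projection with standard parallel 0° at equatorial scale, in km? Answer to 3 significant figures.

For the equirectangular projection with φ₀ = 0 (plate carrée), h = 1 along meridians and k = sec φ along parallels.
Along the parallel, k = sec 67.2° = 1/0.3875 = 2.581.
Map distance = 210 × 2.581 ≈ 542 km.

542 km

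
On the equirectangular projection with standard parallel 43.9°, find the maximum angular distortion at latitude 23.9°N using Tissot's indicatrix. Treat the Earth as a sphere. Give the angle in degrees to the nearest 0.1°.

The equidistant cylindrical projection with φ₀ = 43.9° has h = 1 (meridians true) and k = cos φ₀ / cos φ along parallels.
At 23.9°: h = 1.000, k = 0.7881; principal scales a = 1.000, b = 0.7881.
sin(ω/2) = (a − b)/(a + b) = 0.2119/1.788 = 0.1185, so ω = 2 arcsin(0.1185) ≈ 13.6°.

13.6°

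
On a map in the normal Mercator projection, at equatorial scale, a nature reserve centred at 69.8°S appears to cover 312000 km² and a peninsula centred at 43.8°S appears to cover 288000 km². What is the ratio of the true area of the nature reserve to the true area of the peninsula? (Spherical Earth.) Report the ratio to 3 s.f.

Since Mercator area scale is 1/cos²φ, the true area equals the apparent area multiplied by cos²φ.
True area of nature reserve: 312000 × cos²(69.8°) = 312000 × 0.1192 = 37200 km².
True area of peninsula: 288000 × cos²(43.8°) = 288000 × 0.5209 = 150000 km².
Ratio = 37200 / 150000 ≈ 0.248.

0.248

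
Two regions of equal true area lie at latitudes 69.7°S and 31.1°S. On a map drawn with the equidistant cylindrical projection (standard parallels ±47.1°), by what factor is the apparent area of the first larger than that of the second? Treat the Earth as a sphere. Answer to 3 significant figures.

With standard parallel φ₀ = 47.1°, the equirectangular projection gives x = Rλ cos φ₀, y = Rφ, so h = 1 and k = cos 47.1° / cos φ.
Areal scale at 69.7°: h·k = 1.000 × 1.962 = 1.962.
Areal scale at 31.1°: h·k = 1.000 × 0.7950 = 0.7950.
Ratio = 1.962/0.7950 ≈ 2.47.

2.47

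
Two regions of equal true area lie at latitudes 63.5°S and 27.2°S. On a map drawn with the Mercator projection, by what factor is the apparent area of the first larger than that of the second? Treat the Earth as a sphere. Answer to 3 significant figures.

On Mercator, area is exaggerated by sec²φ = 1/cos²φ.
At 63.5°: sec²(63.5°) = 1/0.4462² = 5.023.
At 27.2°: sec²(27.2°) = 1/0.8894² = 1.264.
Ratio = 5.023/1.264 = cos²(27.2°)/cos²(63.5°) ≈ 3.97.

3.97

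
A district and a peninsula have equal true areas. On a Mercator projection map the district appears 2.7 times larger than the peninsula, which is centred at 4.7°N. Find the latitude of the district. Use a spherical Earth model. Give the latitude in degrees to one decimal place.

52.7°

Mercator areal scale is sec²φ, so apparent-area ratio = sec²φ₁ / sec²φ₂ = cos²φ₂ / cos²φ₁.
cos²φ₂ / cos²φ₁ = 2.7  ⇒  cos φ₁ = cos 4.7° / √2.7 = 0.9966/1.643 = 0.6065.
φ₁ = arccos(0.6065) ≈ 52.7°.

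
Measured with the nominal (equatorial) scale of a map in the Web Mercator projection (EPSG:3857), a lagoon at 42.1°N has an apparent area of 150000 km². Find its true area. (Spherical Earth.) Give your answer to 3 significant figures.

82600 km²

For Mercator, h = k = sec φ (a conformal cylindrical projection has a single point scale, 1/cos φ).
Areal scale = k² = sec²φ = 1/cos²(42.1°) = 1/0.7420² = 1.816.
True area = apparent / (areal scale) = 150000 / 1.816 ≈ 82600 km².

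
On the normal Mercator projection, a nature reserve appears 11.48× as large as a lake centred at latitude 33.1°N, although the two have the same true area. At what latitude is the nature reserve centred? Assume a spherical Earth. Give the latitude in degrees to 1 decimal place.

75.7°

Mercator areal scale is sec²φ, so apparent-area ratio = sec²φ₁ / sec²φ₂ = cos²φ₂ / cos²φ₁.
cos²φ₂ / cos²φ₁ = 11.48  ⇒  cos φ₁ = cos 33.1° / √11.48 = 0.8377/3.388 = 0.2472.
φ₁ = arccos(0.2472) ≈ 75.7°.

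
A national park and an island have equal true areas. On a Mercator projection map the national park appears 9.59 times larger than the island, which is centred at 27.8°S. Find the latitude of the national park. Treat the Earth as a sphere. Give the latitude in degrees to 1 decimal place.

On Mercator, (apparent₁)/(apparent₂) = sec²φ₁ / sec²φ₂ when true areas are equal.
cos²φ₂ / cos²φ₁ = 9.59  ⇒  cos φ₁ = cos 27.8° / √9.59 = 0.8846/3.097 = 0.2856.
φ₁ = arccos(0.2856) ≈ 73.4°.

73.4°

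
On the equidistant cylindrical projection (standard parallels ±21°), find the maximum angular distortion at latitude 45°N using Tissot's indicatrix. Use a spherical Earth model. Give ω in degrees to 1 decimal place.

In the equirectangular projection with standard parallel φ₀ = 21° (x = Rλ cos φ₀, y = Rφ), meridians are true-scale (h = 1) and the parallel scale is k = cos φ₀ / cos φ.
At 45°: h = 1.000, k = 1.320; principal scales a = 1.320, b = 1.000.
sin(ω/2) = (a − b)/(a + b) = 0.3203/2.320 = 0.1380, so ω = 2 arcsin(0.1380) ≈ 15.9°.

15.9°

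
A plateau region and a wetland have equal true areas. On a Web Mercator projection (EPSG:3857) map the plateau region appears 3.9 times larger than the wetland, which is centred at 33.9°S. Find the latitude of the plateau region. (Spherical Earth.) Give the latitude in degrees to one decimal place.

Mercator areal scale is sec²φ, so apparent-area ratio = sec²φ₁ / sec²φ₂ = cos²φ₂ / cos²φ₁.
cos²φ₂ / cos²φ₁ = 3.9  ⇒  cos φ₁ = cos 33.9° / √3.9 = 0.8300/1.975 = 0.4203.
φ₁ = arccos(0.4203) ≈ 65.1°.

65.1°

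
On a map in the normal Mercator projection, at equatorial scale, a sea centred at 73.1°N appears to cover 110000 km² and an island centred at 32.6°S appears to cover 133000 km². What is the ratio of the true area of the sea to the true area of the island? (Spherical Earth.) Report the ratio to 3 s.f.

Mercator's areal exaggeration is sec²φ; hence true area = (apparent area) · cos²φ.
True area of sea: 110000 × cos²(73.1°) = 110000 × 0.08451 = 9296 km².
True area of island: 133000 × cos²(32.6°) = 133000 × 0.7097 = 94390 km².
Ratio = 9296 / 94390 ≈ 0.0985.

0.0985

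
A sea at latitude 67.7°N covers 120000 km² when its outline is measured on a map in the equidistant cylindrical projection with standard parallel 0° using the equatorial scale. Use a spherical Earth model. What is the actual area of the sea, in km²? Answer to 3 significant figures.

Plate carrée maps x = Rλ, y = Rφ. The meridian scale is h = 1 and the parallel scale is k = 1/cos φ = sec φ.
Areal scale = h·k = 1 × sec φ; at 67.7°, h = 1.000, k = 2.635, so h·k = 2.635.
True area = apparent / (areal scale) = 120000 / 2.635 ≈ 45500 km².

45500 km²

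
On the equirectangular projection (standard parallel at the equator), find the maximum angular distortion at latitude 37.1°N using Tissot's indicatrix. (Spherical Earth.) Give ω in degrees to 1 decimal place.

Plate carrée maps x = Rλ, y = Rφ. The meridian scale is h = 1 and the parallel scale is k = 1/cos φ = sec φ.
At 37.1°: h = 1.000, k = 1.254; principal scales a = 1.254, b = 1.000.
sin(ω/2) = (a − b)/(a + b) = 0.2538/2.254 = 0.1126, so ω = 2 arcsin(0.1126) ≈ 12.9°.

12.9°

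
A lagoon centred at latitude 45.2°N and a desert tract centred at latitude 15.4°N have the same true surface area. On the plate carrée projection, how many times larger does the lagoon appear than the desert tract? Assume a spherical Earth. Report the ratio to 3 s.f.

1.37

For the equirectangular projection with φ₀ = 0 (plate carrée), h = 1 along meridians and k = sec φ along parallels.
Areal scale at 45.2°: h·k = 1.000 × 1.419 = 1.419.
Areal scale at 15.4°: h·k = 1.000 × 1.037 = 1.037.
Ratio = 1.419/1.037 ≈ 1.37.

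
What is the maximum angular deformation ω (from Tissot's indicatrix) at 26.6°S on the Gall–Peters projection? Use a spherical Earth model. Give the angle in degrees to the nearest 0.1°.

26.7°

The Gall–Peters projection is cylindrical equal-area with φ₀ = 45°. For cylindrical equal-area with standard parallel φ₀, h = cos φ / cos φ₀ and k = cos φ₀ / cos φ, so h·k = 1.
At 26.6°: h = 1.265, k = 0.7908; principal scales a = 1.265, b = 0.7908.
sin(ω/2) = (a − b)/(a + b) = 0.4737/2.055 = 0.2305, so ω = 2 arcsin(0.2305) ≈ 26.7°.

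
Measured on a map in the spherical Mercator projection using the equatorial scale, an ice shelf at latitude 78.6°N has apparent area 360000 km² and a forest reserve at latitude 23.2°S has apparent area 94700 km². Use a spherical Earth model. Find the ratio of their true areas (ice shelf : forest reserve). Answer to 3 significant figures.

On Mercator the areal scale is sec²φ, so true area = apparent × cos²φ.
True area of ice shelf: 360000 × cos²(78.6°) = 360000 × 0.03907 = 14060 km².
True area of forest reserve: 94700 × cos²(23.2°) = 94700 × 0.8448 = 80000 km².
Ratio = 14060 / 80000 ≈ 0.176.

0.176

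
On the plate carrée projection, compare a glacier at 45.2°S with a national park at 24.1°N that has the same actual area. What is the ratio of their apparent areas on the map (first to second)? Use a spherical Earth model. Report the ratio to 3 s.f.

Plate carrée maps x = Rλ, y = Rφ. The meridian scale is h = 1 and the parallel scale is k = 1/cos φ = sec φ.
Areal scale at 45.2°: h·k = 1.000 × 1.419 = 1.419.
Areal scale at 24.1°: h·k = 1.000 × 1.095 = 1.095.
Ratio = 1.419/1.095 ≈ 1.30.

1.30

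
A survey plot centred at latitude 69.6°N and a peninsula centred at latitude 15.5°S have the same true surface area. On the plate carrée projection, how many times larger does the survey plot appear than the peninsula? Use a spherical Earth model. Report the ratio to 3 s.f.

Plate carrée maps x = Rλ, y = Rφ. The meridian scale is h = 1 and the parallel scale is k = 1/cos φ = sec φ.
Areal scale at 69.6°: h·k = 1.000 × 2.869 = 2.869.
Areal scale at 15.5°: h·k = 1.000 × 1.038 = 1.038.
Ratio = 2.869/1.038 ≈ 2.76.

2.76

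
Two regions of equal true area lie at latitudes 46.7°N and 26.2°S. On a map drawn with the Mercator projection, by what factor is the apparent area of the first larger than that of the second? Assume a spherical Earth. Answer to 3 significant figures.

On Mercator, area is exaggerated by sec²φ = 1/cos²φ.
At 46.7°: sec²(46.7°) = 1/0.6858² = 2.126.
At 26.2°: sec²(26.2°) = 1/0.8973² = 1.242.
Ratio = 2.126/1.242 = cos²(26.2°)/cos²(46.7°) ≈ 1.71.

1.71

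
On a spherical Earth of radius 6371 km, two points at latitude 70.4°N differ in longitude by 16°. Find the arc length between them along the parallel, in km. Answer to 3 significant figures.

597 km

Arc length along a parallel = R cos φ · Δλ (with Δλ in radians).
= 6371 × cos 70.4° × (16° × π/180) = 6371 × 0.3355 × 0.2793 ≈ 597 km.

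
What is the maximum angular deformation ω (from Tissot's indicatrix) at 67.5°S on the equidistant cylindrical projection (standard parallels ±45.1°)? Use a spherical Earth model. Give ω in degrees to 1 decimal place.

34.5°

With standard parallel φ₀ = 45.1°, the equirectangular projection gives x = Rλ cos φ₀, y = Rφ, so h = 1 and k = cos 45.1° / cos φ.
At 67.5°: h = 1.000, k = 1.845; principal scales a = 1.845, b = 1.000.
sin(ω/2) = (a − b)/(a + b) = 0.8445/2.845 = 0.2969, so ω = 2 arcsin(0.2969) ≈ 34.5°.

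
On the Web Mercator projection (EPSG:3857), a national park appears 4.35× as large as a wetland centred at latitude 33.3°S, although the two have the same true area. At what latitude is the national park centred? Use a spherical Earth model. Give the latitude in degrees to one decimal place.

For equal true areas on Mercator, apparent areas scale as sec²φ, so the ratio is cos²φ₂ / cos²φ₁.
cos²φ₂ / cos²φ₁ = 4.35  ⇒  cos φ₁ = cos 33.3° / √4.35 = 0.8358/2.086 = 0.4007.
φ₁ = arccos(0.4007) ≈ 66.4°.

66.4°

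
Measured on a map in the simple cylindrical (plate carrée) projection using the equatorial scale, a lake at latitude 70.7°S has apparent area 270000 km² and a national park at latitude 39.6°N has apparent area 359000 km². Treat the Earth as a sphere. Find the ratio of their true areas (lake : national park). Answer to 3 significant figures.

On the plate carrée, areal scale = h·k = 1 × sec φ, so true area = apparent × cos φ.
True area of lake: 270000 × cos(70.7°) = 270000 × 0.3305 = 89240 km².
True area of national park: 359000 × cos(39.6°) = 359000 × 0.7705 = 276600 km².
Ratio = 89240 / 276600 ≈ 0.323.

0.323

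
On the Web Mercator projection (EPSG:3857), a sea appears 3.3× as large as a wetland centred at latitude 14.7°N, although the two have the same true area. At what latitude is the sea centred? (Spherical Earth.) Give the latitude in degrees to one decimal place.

57.8°

On Mercator, (apparent₁)/(apparent₂) = sec²φ₁ / sec²φ₂ when true areas are equal.
cos²φ₂ / cos²φ₁ = 3.3  ⇒  cos φ₁ = cos 14.7° / √3.3 = 0.9673/1.817 = 0.5325.
φ₁ = arccos(0.5325) ≈ 57.8°.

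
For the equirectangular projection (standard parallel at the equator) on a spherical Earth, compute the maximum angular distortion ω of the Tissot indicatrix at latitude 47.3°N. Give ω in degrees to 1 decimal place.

In the plate carrée (x = Rλ, y = Rφ), meridians are true-scale (h = 1) and parallels are stretched by k = sec φ.
At 47.3°: h = 1.000, k = 1.475; principal scales a = 1.475, b = 1.000.
sin(ω/2) = (a − b)/(a + b) = 0.4746/2.475 = 0.1918, so ω = 2 arcsin(0.1918) ≈ 22.1°.

22.1°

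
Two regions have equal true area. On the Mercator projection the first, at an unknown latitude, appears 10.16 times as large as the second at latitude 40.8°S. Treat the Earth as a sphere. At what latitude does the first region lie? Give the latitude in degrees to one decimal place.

76.3°

Mercator areal scale is sec²φ, so apparent-area ratio = sec²φ₁ / sec²φ₂ = cos²φ₂ / cos²φ₁.
cos²φ₂ / cos²φ₁ = 10.16  ⇒  cos φ₁ = cos 40.8° / √10.16 = 0.7570/3.187 = 0.2375.
φ₁ = arccos(0.2375) ≈ 76.3°.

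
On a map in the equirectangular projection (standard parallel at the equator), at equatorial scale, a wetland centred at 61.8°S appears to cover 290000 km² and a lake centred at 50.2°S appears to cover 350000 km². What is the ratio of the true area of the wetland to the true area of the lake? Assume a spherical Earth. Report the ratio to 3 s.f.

0.612

On the plate carrée, areal scale = h·k = 1 × sec φ, so true area = apparent × cos φ.
True area of wetland: 290000 × cos(61.8°) = 290000 × 0.4726 = 137000 km².
True area of lake: 350000 × cos(50.2°) = 350000 × 0.6401 = 224000 km².
Ratio = 137000 / 224000 ≈ 0.612.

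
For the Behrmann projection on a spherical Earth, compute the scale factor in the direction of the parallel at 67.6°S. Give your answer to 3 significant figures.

2.27

Behrmann is a cylindrical equal-area projection with standard parallels at ±30°. For cylindrical equal-area with standard parallel φ₀, h = cos φ / cos φ₀ and k = cos φ₀ / cos φ, so h·k = 1.
k = cos 30° / cos 67.6° = 0.8660/0.3811 = 2.273.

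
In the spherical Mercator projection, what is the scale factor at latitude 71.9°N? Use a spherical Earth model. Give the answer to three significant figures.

The Mercator projection is conformal; its linear scale factor is the same in every direction and equals sec φ = 1/cos φ.
k = 1/cos 71.9° = 1/0.3107 = 3.219.

3.22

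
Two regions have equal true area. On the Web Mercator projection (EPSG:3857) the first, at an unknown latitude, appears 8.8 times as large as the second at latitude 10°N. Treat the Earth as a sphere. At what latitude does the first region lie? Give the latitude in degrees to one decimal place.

70.6°

Mercator areal scale is sec²φ, so apparent-area ratio = sec²φ₁ / sec²φ₂ = cos²φ₂ / cos²φ₁.
cos²φ₂ / cos²φ₁ = 8.8  ⇒  cos φ₁ = cos 10° / √8.8 = 0.9848/2.966 = 0.3320.
φ₁ = arccos(0.3320) ≈ 70.6°.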